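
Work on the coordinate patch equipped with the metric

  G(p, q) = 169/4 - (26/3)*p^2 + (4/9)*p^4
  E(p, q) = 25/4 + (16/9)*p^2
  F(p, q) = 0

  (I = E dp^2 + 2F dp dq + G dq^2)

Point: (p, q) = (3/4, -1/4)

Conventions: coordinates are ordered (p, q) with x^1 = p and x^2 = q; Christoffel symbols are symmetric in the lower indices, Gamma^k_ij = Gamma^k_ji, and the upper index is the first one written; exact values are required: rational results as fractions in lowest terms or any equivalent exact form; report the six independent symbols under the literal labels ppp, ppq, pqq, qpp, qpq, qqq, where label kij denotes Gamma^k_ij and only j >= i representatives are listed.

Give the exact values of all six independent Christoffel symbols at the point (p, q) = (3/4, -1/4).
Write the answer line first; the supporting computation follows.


Answer: Gamma_ppp = 16/87, Gamma_ppq = 0, Gamma_pqq = 49/58, Gamma_qpp = 0, Gamma_qpq = -8/49, Gamma_qqq = 0

E = 29/4, F = 0, G = 2401/64 at the point
E_p = 8/3, E_q = 0, F_p = 0, F_q = 0, G_p = -49/4, G_q = 0
EG - F^2 = 69629/256;  g^inv = (256/69629) * [[2401/64, 0], [0, 29/4]]
first-kind symbols [ij,l] = (1/2)(d_i g_jl + d_j g_il - d_l g_ij): [pp,p] = E_p/2 = 4/3, [pp,q] = F_p - E_q/2 = 0, [pq,p] = E_q/2 = 0, [pq,q] = G_p/2 = -49/8, [qq,p] = F_q - G_p/2 = 49/8, [qq,q] = G_q/2 = 0
Gamma^p_ij = (G*[ij,p] - F*[ij,q])/(EG - F^2), Gamma^q_ij = (E*[ij,q] - F*[ij,p])/(EG - F^2)


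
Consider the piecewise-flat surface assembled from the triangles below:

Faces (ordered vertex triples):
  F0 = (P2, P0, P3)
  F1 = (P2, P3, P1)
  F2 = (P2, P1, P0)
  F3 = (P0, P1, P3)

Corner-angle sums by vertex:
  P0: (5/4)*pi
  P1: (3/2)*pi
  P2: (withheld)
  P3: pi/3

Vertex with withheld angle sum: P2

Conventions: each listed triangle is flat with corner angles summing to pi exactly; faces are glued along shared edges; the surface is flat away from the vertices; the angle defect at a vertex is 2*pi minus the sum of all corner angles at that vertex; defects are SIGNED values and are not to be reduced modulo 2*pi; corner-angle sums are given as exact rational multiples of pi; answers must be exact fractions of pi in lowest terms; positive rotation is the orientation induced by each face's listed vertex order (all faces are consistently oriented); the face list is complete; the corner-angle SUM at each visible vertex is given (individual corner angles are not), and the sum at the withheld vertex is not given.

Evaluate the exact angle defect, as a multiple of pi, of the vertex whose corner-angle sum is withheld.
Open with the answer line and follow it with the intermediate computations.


Answer: defect(P2) = (13/12)*pi

V = 4, E = 6, F = 4; chi = V - E + F = 2
Gauss-Bonnet: total defect = 2*pi*chi = 4*pi; visible defects sum to (35/12)*pi


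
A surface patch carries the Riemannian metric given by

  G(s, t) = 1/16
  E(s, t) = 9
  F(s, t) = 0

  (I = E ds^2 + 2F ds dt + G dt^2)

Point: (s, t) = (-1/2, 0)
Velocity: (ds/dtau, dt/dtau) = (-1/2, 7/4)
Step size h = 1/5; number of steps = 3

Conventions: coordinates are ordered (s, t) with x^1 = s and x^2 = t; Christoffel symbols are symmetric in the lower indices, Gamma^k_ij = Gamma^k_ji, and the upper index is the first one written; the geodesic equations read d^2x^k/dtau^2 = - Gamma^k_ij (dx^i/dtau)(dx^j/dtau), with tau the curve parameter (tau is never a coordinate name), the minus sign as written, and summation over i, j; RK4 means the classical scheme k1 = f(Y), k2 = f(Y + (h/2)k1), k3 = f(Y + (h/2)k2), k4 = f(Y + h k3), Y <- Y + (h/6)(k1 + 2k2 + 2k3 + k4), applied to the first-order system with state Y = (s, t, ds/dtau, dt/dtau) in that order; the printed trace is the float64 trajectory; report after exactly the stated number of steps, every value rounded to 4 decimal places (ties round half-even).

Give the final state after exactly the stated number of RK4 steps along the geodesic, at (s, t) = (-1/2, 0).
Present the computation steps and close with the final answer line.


f(Y) = (ds/dtau, dt/dtau, -Gamma^s_ij Y'^i Y'^j, -Gamma^t_ij Y'^i Y'^j) with the Gammas evaluated at the stage position; h = 0.200000; intermediate values shown to 6 dp
step 0: s = -0.5000, t = 0.0000, ds/dtau = -0.5000, dt/dtau = 1.7500
step 1:
  k1: at (s, t) = (-0.500000, 0.000000), (ds/dtau, dt/dtau) = (-0.500000, 1.750000); Gamma_sss = 0.000000, Gamma_sst = 0.000000, Gamma_stt = 0.000000, Gamma_tss = 0.000000, Gamma_tst = 0.000000, Gamma_ttt = 0.000000; k1 = (-0.500000, 1.750000, 0.000000, 0.000000)
  k2: at (s, t) = (-0.550000, 0.175000), (ds/dtau, dt/dtau) = (-0.500000, 1.750000); Gamma_sss = 0.000000, Gamma_sst = 0.000000, Gamma_stt = 0.000000, Gamma_tss = 0.000000, Gamma_tst = 0.000000, Gamma_ttt = 0.000000; k2 = (-0.500000, 1.750000, 0.000000, 0.000000)
  k3: at (s, t) = (-0.550000, 0.175000), (ds/dtau, dt/dtau) = (-0.500000, 1.750000); Gamma_sss = 0.000000, Gamma_sst = 0.000000, Gamma_stt = 0.000000, Gamma_tss = 0.000000, Gamma_tst = 0.000000, Gamma_ttt = 0.000000; k3 = (-0.500000, 1.750000, 0.000000, 0.000000)
  k4: at (s, t) = (-0.600000, 0.350000), (ds/dtau, dt/dtau) = (-0.500000, 1.750000); Gamma_sss = 0.000000, Gamma_sst = 0.000000, Gamma_stt = 0.000000, Gamma_tss = 0.000000, Gamma_tst = 0.000000, Gamma_ttt = 0.000000; k4 = (-0.500000, 1.750000, 0.000000, 0.000000)
  Y <- Y + (h/6)(k1 + 2k2 + 2k3 + k4): s = -0.6000, t = 0.3500, ds/dtau = -0.5000, dt/dtau = 1.7500
step 2:
  k1: at (s, t) = (-0.600000, 0.350000), (ds/dtau, dt/dtau) = (-0.500000, 1.750000); Gamma_sss = 0.000000, Gamma_sst = 0.000000, Gamma_stt = 0.000000, Gamma_tss = 0.000000, Gamma_tst = 0.000000, Gamma_ttt = 0.000000; k1 = (-0.500000, 1.750000, 0.000000, 0.000000)
  k2: at (s, t) = (-0.650000, 0.525000), (ds/dtau, dt/dtau) = (-0.500000, 1.750000); Gamma_sss = 0.000000, Gamma_sst = 0.000000, Gamma_stt = 0.000000, Gamma_tss = 0.000000, Gamma_tst = 0.000000, Gamma_ttt = 0.000000; k2 = (-0.500000, 1.750000, 0.000000, 0.000000)
  k3: at (s, t) = (-0.650000, 0.525000), (ds/dtau, dt/dtau) = (-0.500000, 1.750000); Gamma_sss = 0.000000, Gamma_sst = 0.000000, Gamma_stt = 0.000000, Gamma_tss = 0.000000, Gamma_tst = 0.000000, Gamma_ttt = 0.000000; k3 = (-0.500000, 1.750000, 0.000000, 0.000000)
  k4: at (s, t) = (-0.700000, 0.700000), (ds/dtau, dt/dtau) = (-0.500000, 1.750000); Gamma_sss = 0.000000, Gamma_sst = 0.000000, Gamma_stt = 0.000000, Gamma_tss = 0.000000, Gamma_tst = 0.000000, Gamma_ttt = 0.000000; k4 = (-0.500000, 1.750000, 0.000000, 0.000000)
  Y <- Y + (h/6)(k1 + 2k2 + 2k3 + k4): s = -0.7000, t = 0.7000, ds/dtau = -0.5000, dt/dtau = 1.7500
step 3:
  k1: at (s, t) = (-0.700000, 0.700000), (ds/dtau, dt/dtau) = (-0.500000, 1.750000); Gamma_sss = 0.000000, Gamma_sst = 0.000000, Gamma_stt = 0.000000, Gamma_tss = 0.000000, Gamma_tst = 0.000000, Gamma_ttt = 0.000000; k1 = (-0.500000, 1.750000, 0.000000, 0.000000)
  k2: at (s, t) = (-0.750000, 0.875000), (ds/dtau, dt/dtau) = (-0.500000, 1.750000); Gamma_sss = 0.000000, Gamma_sst = 0.000000, Gamma_stt = 0.000000, Gamma_tss = 0.000000, Gamma_tst = 0.000000, Gamma_ttt = 0.000000; k2 = (-0.500000, 1.750000, 0.000000, 0.000000)
  k3: at (s, t) = (-0.750000, 0.875000), (ds/dtau, dt/dtau) = (-0.500000, 1.750000); Gamma_sss = 0.000000, Gamma_sst = 0.000000, Gamma_stt = 0.000000, Gamma_tss = 0.000000, Gamma_tst = 0.000000, Gamma_ttt = 0.000000; k3 = (-0.500000, 1.750000, 0.000000, 0.000000)
  k4: at (s, t) = (-0.800000, 1.050000), (ds/dtau, dt/dtau) = (-0.500000, 1.750000); Gamma_sss = 0.000000, Gamma_sst = 0.000000, Gamma_stt = 0.000000, Gamma_tss = 0.000000, Gamma_tst = 0.000000, Gamma_ttt = 0.000000; k4 = (-0.500000, 1.750000, 0.000000, 0.000000)
  Y <- Y + (h/6)(k1 + 2k2 + 2k3 + k4): s = -0.8000, t = 1.0500, ds/dtau = -0.5000, dt/dtau = 1.7500

Answer: s = -0.8000, t = 1.0500, ds/dtau = -0.5000, dt/dtau = 1.7500


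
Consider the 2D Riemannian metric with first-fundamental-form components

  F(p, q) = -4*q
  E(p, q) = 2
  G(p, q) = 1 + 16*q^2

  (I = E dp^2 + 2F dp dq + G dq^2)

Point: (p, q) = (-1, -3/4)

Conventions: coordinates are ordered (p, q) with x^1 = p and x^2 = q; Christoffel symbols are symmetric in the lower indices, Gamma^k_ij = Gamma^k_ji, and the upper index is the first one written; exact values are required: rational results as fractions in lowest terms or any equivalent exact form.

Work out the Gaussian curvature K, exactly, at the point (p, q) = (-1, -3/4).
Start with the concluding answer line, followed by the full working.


Answer: K = 0

E = 2, F = 3, G = 10, EG - F^2 = 11 at the point
E_p = 0, E_q = 0, F_p = 0, F_q = -4, G_p = 0, G_q = -24
E_qq = 0, F_pq = 0, G_pp = 0
K follows from Brioschi's formula, (det M1 - det M2)/(EG - F^2)^2.
M1 = [[-E_qq/2 + F_pq - G_pp/2, E_p/2, F_p - E_q/2], [F_q - G_p/2, E, F], [G_q/2, F, G]] = [[0, 0, 0], [-4, 2, 3], [-12, 3, 10]]; det M1 = 0
M2 = [[0, E_q/2, G_p/2], [E_q/2, E, F], [G_p/2, F, G]] = [[0, 0, 0], [0, 2, 3], [0, 3, 10]]; det M2 = 0
det M1 - det M2 = 0; K = 0 / (11)^2 = 0


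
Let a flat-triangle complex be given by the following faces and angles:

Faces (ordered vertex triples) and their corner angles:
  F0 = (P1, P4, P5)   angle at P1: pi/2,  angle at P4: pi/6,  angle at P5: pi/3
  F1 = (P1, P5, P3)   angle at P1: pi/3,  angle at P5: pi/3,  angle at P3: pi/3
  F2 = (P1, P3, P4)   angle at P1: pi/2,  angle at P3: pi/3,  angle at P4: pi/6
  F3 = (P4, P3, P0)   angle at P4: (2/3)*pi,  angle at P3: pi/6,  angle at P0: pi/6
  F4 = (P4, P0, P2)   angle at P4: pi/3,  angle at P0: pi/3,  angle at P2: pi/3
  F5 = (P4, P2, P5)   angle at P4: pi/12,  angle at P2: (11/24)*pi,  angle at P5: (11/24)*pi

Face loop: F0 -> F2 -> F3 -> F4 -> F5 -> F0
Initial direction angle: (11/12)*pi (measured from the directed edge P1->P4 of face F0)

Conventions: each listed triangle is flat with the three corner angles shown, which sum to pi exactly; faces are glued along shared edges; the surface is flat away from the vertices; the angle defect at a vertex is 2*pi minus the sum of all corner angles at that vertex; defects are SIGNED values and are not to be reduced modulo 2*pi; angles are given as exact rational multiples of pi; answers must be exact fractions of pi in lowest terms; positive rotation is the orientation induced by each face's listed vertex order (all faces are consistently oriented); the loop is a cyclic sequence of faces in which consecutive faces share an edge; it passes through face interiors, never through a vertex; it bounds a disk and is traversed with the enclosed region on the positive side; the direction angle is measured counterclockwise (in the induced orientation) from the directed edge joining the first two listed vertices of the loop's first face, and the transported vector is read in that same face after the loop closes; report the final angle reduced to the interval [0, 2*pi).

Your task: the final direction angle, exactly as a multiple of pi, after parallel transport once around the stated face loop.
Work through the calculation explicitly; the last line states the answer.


enclosed vertex P4: corner angles sum to (17/12)*pi, defect = 2*pi - (17/12)*pi = (7/12)*pi
holonomy = initial angle + sum of enclosed defects (mod 2*pi), positive in the induced orientation
final angle = (11/12)*pi + (7/12)*pi = (3/2)*pi (mod 2*pi)

Answer: final direction angle = (3/2)*pi


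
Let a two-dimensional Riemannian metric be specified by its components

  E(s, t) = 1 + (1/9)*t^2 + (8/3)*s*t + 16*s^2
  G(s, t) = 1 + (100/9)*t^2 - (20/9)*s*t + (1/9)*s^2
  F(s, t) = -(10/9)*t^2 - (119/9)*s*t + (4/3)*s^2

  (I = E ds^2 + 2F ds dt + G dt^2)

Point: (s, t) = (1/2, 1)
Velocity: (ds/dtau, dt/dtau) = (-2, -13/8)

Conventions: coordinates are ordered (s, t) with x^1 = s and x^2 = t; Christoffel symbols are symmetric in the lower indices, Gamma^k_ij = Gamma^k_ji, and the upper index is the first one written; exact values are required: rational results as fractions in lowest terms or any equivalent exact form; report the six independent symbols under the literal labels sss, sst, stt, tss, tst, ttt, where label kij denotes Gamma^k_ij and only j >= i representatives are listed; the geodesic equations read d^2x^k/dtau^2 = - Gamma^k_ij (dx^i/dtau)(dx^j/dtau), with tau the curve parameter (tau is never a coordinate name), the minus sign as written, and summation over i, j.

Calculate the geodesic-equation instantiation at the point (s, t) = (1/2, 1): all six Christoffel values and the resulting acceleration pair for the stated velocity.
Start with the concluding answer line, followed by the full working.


Answer: Gamma_sss = 336/593, Gamma_sst = 28/593, Gamma_stt = -280/593, Gamma_tss = -456/593, Gamma_tst = -38/593, Gamma_ttt = 380/593; accelerations (d^2s/dtau^2, d^2t/dtau^2) = (-6293/4744, 17081/9488)

E = 58/9, F = -133/18, G = 397/36 at the point
E_s = 56/3, E_t = 14/9, F_s = -107/9, F_t = -53/6, G_s = -19/9, G_t = 190/9
EG - F^2 = 593/36;  g^inv = (36/593) * [[397/36, 133/18], [133/18, 58/9]]
first-kind symbols [ij,l] = (1/2)(d_i g_jl + d_j g_il - d_l g_ij): [ss,s] = E_s/2 = 28/3, [ss,t] = F_s - E_t/2 = -38/3, [st,s] = E_t/2 = 7/9, [st,t] = G_s/2 = -19/18, [tt,s] = F_t - G_s/2 = -70/9, [tt,t] = G_t/2 = 95/9
Gamma^s_ij = (G*[ij,s] - F*[ij,t])/(EG - F^2), Gamma^t_ij = (E*[ij,t] - F*[ij,s])/(EG - F^2)
Gamma_sss = 336/593, Gamma_sst = 28/593, Gamma_stt = -280/593, Gamma_tss = -456/593, Gamma_tst = -38/593, Gamma_ttt = 380/593
d^2s/dtau^2 = -(Gamma_sss*(-2)^2 + 2*Gamma_sst*(-2)*(-13/8) + Gamma_stt*(-13/8)^2) = -6293/4744
d^2t/dtau^2 = -(Gamma_tss*(-2)^2 + 2*Gamma_tst*(-2)*(-13/8) + Gamma_ttt*(-13/8)^2) = 17081/9488


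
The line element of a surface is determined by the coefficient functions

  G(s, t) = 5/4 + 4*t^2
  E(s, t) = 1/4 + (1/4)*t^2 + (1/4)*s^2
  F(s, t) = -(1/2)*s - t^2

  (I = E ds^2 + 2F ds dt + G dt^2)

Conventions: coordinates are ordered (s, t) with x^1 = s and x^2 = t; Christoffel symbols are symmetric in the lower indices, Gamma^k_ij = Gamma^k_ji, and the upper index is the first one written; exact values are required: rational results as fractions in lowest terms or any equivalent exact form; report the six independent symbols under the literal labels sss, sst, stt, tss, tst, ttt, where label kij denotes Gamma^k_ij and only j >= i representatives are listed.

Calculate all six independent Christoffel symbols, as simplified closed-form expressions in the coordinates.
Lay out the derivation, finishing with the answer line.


E = 1/4 + (1/4)*t^2 + (1/4)*s^2; F = -(1/2)*s - t^2; G = 5/4 + 4*t^2
Gamma^k_ij = (1/2) g^{kl} (d_i g_jl + d_j g_il - d_l g_ij), with g^inv = (1/(EG-F^2)) [[G, -F], [-F, E]]
first partials: E_s = (1/2)*s, E_t = (1/2)*t, F_s = -1/2, F_t = -2*t, G_s = 0, G_t = 8*t
D = EG - F^2 = 5/16 + (21/16)*t^2 + (1/16)*s^2 - s*t^2 + s^2*t^2
expanded: Gamma^s_ss = (G E_s - 2F F_s + F E_t)/(2D), Gamma^s_st = (G E_t - F G_s)/(2D), Gamma^s_tt = (2G F_t - G G_s - F G_t)/(2D), Gamma^t_ss = (2E F_s - E E_t - F E_s)/(2D), Gamma^t_st = (E G_s - F E_t)/(2D), Gamma^t_tt = (E G_t - 2F F_t + F G_s)/(2D); substitute and cancel common factors

Answer: Gamma_sss = (16*s*t^2 - 2*s*t + s - 4*t^3 - 8*t^2)/(16*s^2*t^2 + s^2 - 16*s*t^2 + 21*t^2 + 5), Gamma_sst = (16*t^3 + 5*t)/(16*s^2*t^2 + s^2 - 16*s*t^2 + 21*t^2 + 5), Gamma_stt = (32*s*t - 64*t^3 - 40*t)/(16*s^2*t^2 + s^2 - 16*s*t^2 + 21*t^2 + 5), Gamma_tss = (-s^2*t + 4*s*t^2 - t^3 - 2*t^2 - t - 2)/(16*s^2*t^2 + s^2 - 16*s*t^2 + 21*t^2 + 5), Gamma_tst = (2*s*t + 4*t^3)/(16*s^2*t^2 + s^2 - 16*s*t^2 + 21*t^2 + 5), Gamma_ttt = (16*s^2*t - 16*s*t - 16*t^3 + 16*t)/(16*s^2*t^2 + s^2 - 16*s*t^2 + 21*t^2 + 5)


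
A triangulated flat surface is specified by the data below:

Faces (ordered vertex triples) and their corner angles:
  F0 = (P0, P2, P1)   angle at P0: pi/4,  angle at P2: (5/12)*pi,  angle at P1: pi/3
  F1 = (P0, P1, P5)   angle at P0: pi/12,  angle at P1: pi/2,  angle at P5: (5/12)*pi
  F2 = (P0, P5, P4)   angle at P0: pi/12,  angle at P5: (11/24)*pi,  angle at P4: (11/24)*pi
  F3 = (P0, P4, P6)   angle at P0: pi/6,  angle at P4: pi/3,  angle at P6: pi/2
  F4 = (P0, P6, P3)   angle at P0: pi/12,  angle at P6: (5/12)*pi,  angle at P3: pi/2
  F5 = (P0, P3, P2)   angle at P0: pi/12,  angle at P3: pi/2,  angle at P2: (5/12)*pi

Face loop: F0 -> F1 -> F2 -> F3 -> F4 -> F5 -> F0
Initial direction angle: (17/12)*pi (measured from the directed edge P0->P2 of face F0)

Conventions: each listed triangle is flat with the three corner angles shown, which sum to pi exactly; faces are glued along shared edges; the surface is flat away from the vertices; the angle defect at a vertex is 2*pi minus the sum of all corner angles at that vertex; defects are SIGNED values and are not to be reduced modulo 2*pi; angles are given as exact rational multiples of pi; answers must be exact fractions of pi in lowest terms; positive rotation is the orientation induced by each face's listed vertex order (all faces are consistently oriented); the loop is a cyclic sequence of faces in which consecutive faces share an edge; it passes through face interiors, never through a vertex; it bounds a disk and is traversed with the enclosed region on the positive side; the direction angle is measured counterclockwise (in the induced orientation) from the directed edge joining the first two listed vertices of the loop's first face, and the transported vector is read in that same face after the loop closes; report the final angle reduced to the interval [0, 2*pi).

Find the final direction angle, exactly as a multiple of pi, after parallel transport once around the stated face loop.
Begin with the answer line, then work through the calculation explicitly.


Answer: final direction angle = (2/3)*pi

enclosed vertex P0: corner angles sum to (3/4)*pi, defect = 2*pi - (3/4)*pi = (5/4)*pi
adding the enclosed defects to the starting angle (mod 2*pi, induced orientation) gives the holonomy
final angle = (17/12)*pi + (5/4)*pi = (2/3)*pi (mod 2*pi)


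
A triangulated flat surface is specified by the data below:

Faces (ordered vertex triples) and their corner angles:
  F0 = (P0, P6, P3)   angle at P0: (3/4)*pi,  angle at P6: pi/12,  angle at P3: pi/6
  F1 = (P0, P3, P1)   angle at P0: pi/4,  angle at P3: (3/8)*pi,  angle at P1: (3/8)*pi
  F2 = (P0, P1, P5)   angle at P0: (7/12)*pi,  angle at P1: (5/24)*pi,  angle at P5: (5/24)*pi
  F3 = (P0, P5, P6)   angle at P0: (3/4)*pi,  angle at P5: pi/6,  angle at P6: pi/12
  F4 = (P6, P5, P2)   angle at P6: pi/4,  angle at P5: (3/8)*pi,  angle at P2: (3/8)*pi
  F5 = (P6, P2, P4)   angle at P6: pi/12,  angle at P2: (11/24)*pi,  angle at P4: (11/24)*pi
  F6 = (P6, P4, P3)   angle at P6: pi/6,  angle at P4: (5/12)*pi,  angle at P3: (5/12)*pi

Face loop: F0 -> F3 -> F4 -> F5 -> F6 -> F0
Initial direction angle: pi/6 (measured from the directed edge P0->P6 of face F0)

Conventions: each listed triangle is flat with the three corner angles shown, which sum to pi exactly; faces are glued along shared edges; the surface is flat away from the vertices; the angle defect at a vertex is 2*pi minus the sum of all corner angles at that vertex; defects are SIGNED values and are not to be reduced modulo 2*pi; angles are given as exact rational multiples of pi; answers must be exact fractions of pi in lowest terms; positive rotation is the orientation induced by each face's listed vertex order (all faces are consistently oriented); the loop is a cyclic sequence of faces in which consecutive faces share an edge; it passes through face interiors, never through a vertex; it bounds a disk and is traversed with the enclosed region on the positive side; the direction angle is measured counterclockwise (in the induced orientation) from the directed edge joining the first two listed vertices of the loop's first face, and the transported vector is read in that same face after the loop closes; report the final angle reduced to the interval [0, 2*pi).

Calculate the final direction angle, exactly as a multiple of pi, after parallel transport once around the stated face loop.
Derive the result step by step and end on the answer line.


enclosed vertex P6: corner angles sum to (2/3)*pi, defect = 2*pi - (2/3)*pi = (4/3)*pi
the rotation equals the total enclosed defect, so the final angle is initial + defects (mod 2*pi)
final angle = pi/6 + (4/3)*pi = (3/2)*pi (mod 2*pi)

Answer: final direction angle = (3/2)*pi


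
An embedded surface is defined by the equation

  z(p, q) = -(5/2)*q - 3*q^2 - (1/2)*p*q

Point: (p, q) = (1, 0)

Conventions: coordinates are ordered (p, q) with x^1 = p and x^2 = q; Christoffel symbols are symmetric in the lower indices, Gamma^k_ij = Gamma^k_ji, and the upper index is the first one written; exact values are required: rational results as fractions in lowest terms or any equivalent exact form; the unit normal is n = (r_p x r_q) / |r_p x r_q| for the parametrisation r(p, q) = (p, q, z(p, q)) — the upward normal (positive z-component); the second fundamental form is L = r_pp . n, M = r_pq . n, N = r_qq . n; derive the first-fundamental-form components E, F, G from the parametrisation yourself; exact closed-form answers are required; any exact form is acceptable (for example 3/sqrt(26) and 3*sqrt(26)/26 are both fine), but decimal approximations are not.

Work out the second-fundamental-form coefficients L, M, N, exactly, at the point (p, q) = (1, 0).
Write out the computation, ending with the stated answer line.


z_p = 0, z_q = -3, z_pp = 0, z_pq = -1/2, z_qq = -6
E = 1, F = 0, G = 10; answer radicand W^2 = 10
unnormalised second-form numerators: l = 0, m = -1/2, n = -6; L = l/sqrt(10), and similarly M = m/sqrt(W^2), N = n/sqrt(W^2)

Answer: L = 0, M = -sqrt(10)/20, N = -3*sqrt(10)/5


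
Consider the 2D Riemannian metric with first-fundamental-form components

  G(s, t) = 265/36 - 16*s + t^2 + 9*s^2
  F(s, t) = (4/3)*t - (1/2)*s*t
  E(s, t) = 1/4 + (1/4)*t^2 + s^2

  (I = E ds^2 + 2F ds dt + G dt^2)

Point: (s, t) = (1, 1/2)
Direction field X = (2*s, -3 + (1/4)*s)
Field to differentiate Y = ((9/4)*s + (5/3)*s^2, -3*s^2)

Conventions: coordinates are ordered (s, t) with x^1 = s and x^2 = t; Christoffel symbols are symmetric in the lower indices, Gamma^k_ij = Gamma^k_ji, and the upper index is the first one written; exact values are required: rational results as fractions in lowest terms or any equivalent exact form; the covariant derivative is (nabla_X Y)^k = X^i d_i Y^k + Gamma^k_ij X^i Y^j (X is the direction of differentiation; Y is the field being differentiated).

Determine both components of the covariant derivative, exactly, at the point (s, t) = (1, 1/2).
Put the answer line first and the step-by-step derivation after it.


Answer: (nabla_X Y)^s = 37271/1448, (nabla_X Y)^t = -137375/2896

E = 21/16, F = 5/12, G = 11/18 at the point
E_s = 2, E_t = 1/4, F_s = -1/4, F_t = 5/6, G_s = 2, G_t = 1
EG - F^2 = 181/288;  g^inv = (288/181) * [[11/18, -5/12], [-5/12, 21/16]]
first-kind symbols [ij,l] = (1/2)(d_i g_jl + d_j g_il - d_l g_ij): [ss,s] = E_s/2 = 1, [ss,t] = F_s - E_t/2 = -3/8, [st,s] = E_t/2 = 1/8, [st,t] = G_s/2 = 1, [tt,s] = F_t - G_s/2 = -1/6, [tt,t] = G_t/2 = 1/2
Gamma^s_ij = (G*[ij,s] - F*[ij,t])/(EG - F^2), Gamma^t_ij = (E*[ij,t] - F*[ij,s])/(EG - F^2)
Gamma_sss = 221/181, Gamma_sst = -98/181, Gamma_stt = -268/543, Gamma_tss = -1047/724, Gamma_tst = 363/181, Gamma_ttt = 209/181
X = (2, -11/4), Y = (47/12, -3) at the point


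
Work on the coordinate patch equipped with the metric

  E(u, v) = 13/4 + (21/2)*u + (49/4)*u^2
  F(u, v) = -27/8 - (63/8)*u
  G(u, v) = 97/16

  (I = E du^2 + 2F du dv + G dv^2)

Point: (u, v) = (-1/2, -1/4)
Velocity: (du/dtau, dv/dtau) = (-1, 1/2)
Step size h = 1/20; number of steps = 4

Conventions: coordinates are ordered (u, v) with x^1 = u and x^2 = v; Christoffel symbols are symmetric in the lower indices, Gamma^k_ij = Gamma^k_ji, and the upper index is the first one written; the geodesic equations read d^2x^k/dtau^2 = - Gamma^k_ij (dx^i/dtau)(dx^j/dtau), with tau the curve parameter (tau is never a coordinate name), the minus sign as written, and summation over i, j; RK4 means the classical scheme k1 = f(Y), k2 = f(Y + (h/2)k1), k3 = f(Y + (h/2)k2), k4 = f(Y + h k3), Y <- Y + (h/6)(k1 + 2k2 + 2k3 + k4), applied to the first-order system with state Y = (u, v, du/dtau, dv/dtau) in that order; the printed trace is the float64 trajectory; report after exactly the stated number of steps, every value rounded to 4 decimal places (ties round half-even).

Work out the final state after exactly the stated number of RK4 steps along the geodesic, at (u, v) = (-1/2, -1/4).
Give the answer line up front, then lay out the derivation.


Answer: u = -0.6949, v = -0.1258, du/dtau = -0.9400, dv/dtau = 0.7324

f(Y) = (du/dtau, dv/dtau, -Gamma^u_ij Y'^i Y'^j, -Gamma^v_ij Y'^i Y'^j) with the Gammas evaluated at the stage position; h = 0.050000; intermediate values shown to 6 dp
step 0: u = -0.5000, v = -0.2500, du/dtau = -1.0000, dv/dtau = 0.5000
step 1:
  k1: at (u, v) = (-0.500000, -0.250000), (du/dtau, dv/dtau) = (-1.000000, 0.500000); Gamma_uuu = -0.142857, Gamma_uuv = 0.000000, Gamma_uvv = 0.000000, Gamma_vuu = -1.285714, Gamma_vuv = 0.000000, Gamma_vvv = 0.000000; k1 = (-1.000000, 0.500000, 0.142857, 1.285714)
  k2: at (u, v) = (-0.525000, -0.237500), (du/dtau, dv/dtau) = (-0.996429, 0.532143); Gamma_uuu = -0.191252, Gamma_uuv = 0.000000, Gamma_uvv = 0.000000, Gamma_vuu = -1.275013, Gamma_vuv = 0.000000, Gamma_vvv = 0.000000; k2 = (-0.996429, 0.532143, 0.189888, 1.265922)
  k3: at (u, v) = (-0.524911, -0.236696), (du/dtau, dv/dtau) = (-0.995253, 0.531648); Gamma_uuu = -0.191081, Gamma_uuv = 0.000000, Gamma_uvv = 0.000000, Gamma_vuu = -1.275057, Gamma_vuv = 0.000000, Gamma_vvv = 0.000000; k3 = (-0.995253, 0.531648, 0.189272, 1.262980)
  k4: at (u, v) = (-0.549763, -0.223418), (du/dtau, dv/dtau) = (-0.990536, 0.563149); Gamma_uuu = -0.237823, Gamma_uuv = 0.000000, Gamma_uvv = 0.000000, Gamma_vuu = -1.261530, Gamma_vuv = 0.000000, Gamma_vvv = 0.000000; k4 = (-0.990536, 0.563149, 0.233343, 1.237766)
  Y <- Y + (h/6)(k1 + 2k2 + 2k3 + k4): u = -0.5498, v = -0.2234, du/dtau = -0.9905, dv/dtau = 0.5632
step 2:
  k1: at (u, v) = (-0.549782, -0.223411), (du/dtau, dv/dtau) = (-0.990546, 0.563177); Gamma_uuu = -0.237860, Gamma_uuv = 0.000000, Gamma_uvv = 0.000000, Gamma_vuu = -1.261518, Gamma_vuv = 0.000000, Gamma_vvv = 0.000000; k1 = (-0.990546, 0.563177, 0.233384, 1.237777)
  k2: at (u, v) = (-0.574546, -0.209331), (du/dtau, dv/dtau) = (-0.984711, 0.594122); Gamma_uuu = -0.282784, Gamma_uuv = 0.000000, Gamma_uvv = 0.000000, Gamma_vuu = -1.245349, Gamma_vuv = 0.000000, Gamma_vvv = 0.000000; k2 = (-0.984711, 0.594122, 0.274203, 1.207560)
  k3: at (u, v) = (-0.574400, -0.208558), (du/dtau, dv/dtau) = (-0.983691, 0.593366); Gamma_uuu = -0.282524, Gamma_uuv = 0.000000, Gamma_uvv = 0.000000, Gamma_vuu = -1.245451, Gamma_vuv = 0.000000, Gamma_vvv = 0.000000; k3 = (-0.983691, 0.593366, 0.273384, 1.205157)
  k4: at (u, v) = (-0.598967, -0.193742), (du/dtau, dv/dtau) = (-0.976876, 0.623435); Gamma_uuu = -0.325224, Gamma_uuv = 0.000000, Gamma_uvv = 0.000000, Gamma_vuu = -1.226984, Gamma_vuv = 0.000000, Gamma_vvv = 0.000000; k4 = (-0.976876, 0.623435, 0.310357, 1.170896)
  Y <- Y + (h/6)(k1 + 2k2 + 2k3 + k4): u = -0.5990, v = -0.1937, du/dtau = -0.9769, dv/dtau = 0.6235
step 3:
  k1: at (u, v) = (-0.598984, -0.193731), (du/dtau, dv/dtau) = (-0.976888, 0.623462); Gamma_uuu = -0.325254, Gamma_uuv = 0.000000, Gamma_uvv = 0.000000, Gamma_vuu = -1.226971, Gamma_vuv = 0.000000, Gamma_vvv = 0.000000; k1 = (-0.976888, 0.623462, 0.310393, 1.170911)
  k2: at (u, v) = (-0.623407, -0.178144), (du/dtau, dv/dtau) = (-0.969128, 0.652734); Gamma_uuu = -0.365641, Gamma_uuv = 0.000000, Gamma_uvv = 0.000000, Gamma_vuu = -1.206431, Gamma_vuv = 0.000000, Gamma_vvv = 0.000000; k2 = (-0.969128, 0.652734, 0.343414, 1.133091)
  k3: at (u, v) = (-0.623213, -0.177412), (du/dtau, dv/dtau) = (-0.968303, 0.651789); Gamma_uuu = -0.365329, Gamma_uuv = 0.000000, Gamma_uvv = 0.000000, Gamma_vuu = -1.206602, Gamma_vuv = 0.000000, Gamma_vvv = 0.000000; k3 = (-0.968303, 0.651789, 0.342536, 1.131322)
  k4: at (u, v) = (-0.647400, -0.161141), (du/dtau, dv/dtau) = (-0.959761, 0.680028); Gamma_uuu = -0.403159, Gamma_uuv = 0.000000, Gamma_uvv = 0.000000, Gamma_vuu = -1.184371, Gamma_vuv = 0.000000, Gamma_vvv = 0.000000; k4 = (-0.959761, 0.680028, 0.371366, 1.090973)
  Y <- Y + (h/6)(k1 + 2k2 + 2k3 + k4): u = -0.6474, v = -0.1611, du/dtau = -0.9598, dv/dtau = 0.6801
step 4:
  k1: at (u, v) = (-0.647414, -0.161126), (du/dtau, dv/dtau) = (-0.959774, 0.680051); Gamma_uuu = -0.403180, Gamma_uuv = 0.000000, Gamma_uvv = 0.000000, Gamma_vuu = -1.184357, Gamma_vuv = 0.000000, Gamma_vvv = 0.000000; k1 = (-0.959774, 0.680051, 0.371396, 1.090990)
  k2: at (u, v) = (-0.671408, -0.144125), (du/dtau, dv/dtau) = (-0.950489, 0.707326); Gamma_uuu = -0.438438, Gamma_uuv = 0.000000, Gamma_uvv = 0.000000, Gamma_vuu = -1.160669, Gamma_vuv = 0.000000, Gamma_vvv = 0.000000; k2 = (-0.950489, 0.707326, 0.396098, 1.048584)
  k3: at (u, v) = (-0.671176, -0.143443), (du/dtau, dv/dtau) = (-0.949872, 0.706265); Gamma_uuu = -0.438108, Gamma_uuv = 0.000000, Gamma_uvv = 0.000000, Gamma_vuu = -1.160906, Gamma_vuv = 0.000000, Gamma_vvv = 0.000000; k3 = (-0.949872, 0.706265, 0.395286, 1.047435)
  k4: at (u, v) = (-0.694907, -0.125813), (du/dtau, dv/dtau) = (-0.940010, 0.732423); Gamma_uuu = -0.470697, Gamma_uuv = 0.000000, Gamma_uvv = 0.000000, Gamma_vuu = -1.136126, Gamma_vuv = 0.000000, Gamma_vvv = 0.000000; k4 = (-0.940010, 0.732423, 0.415917, 1.003902)
  Y <- Y + (h/6)(k1 + 2k2 + 2k3 + k4): u = -0.6949, v = -0.1258, du/dtau = -0.9400, dv/dtau = 0.7324


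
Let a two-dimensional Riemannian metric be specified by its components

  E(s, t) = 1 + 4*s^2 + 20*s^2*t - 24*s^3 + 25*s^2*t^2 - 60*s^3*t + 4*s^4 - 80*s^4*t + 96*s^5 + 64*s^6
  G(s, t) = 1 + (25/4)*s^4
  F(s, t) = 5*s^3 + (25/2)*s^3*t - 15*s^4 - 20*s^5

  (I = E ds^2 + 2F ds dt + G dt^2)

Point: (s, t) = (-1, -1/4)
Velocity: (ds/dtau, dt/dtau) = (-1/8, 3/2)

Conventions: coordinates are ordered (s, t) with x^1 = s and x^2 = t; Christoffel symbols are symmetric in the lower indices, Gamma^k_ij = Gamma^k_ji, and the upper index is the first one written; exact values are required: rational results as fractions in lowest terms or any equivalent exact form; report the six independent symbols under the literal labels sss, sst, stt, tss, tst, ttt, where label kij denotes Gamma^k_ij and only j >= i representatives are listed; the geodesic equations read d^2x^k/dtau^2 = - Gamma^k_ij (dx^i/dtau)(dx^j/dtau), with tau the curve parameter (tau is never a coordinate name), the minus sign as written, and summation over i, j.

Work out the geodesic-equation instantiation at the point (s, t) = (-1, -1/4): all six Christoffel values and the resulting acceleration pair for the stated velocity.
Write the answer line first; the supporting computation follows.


Answer: Gamma_sss = -75/47, Gamma_sst = -100/141, Gamma_stt = 0, Gamma_tss = -150/47, Gamma_tst = -200/141, Gamma_ttt = 0; accelerations (d^2s/dtau^2, d^2t/dtau^2) = (-725/3008, -725/1504)

E = 41/16, F = 25/8, G = 29/4 at the point
E_s = -225/8, E_t = -25/2, F_s = -275/8, F_t = -25/2, G_s = -25, G_t = 0
EG - F^2 = 141/16;  g^inv = (16/141) * [[29/4, -25/8], [-25/8, 41/16]]
first-kind symbols [ij,l] = (1/2)(d_i g_jl + d_j g_il - d_l g_ij): [ss,s] = E_s/2 = -225/16, [ss,t] = F_s - E_t/2 = -225/8, [st,s] = E_t/2 = -25/4, [st,t] = G_s/2 = -25/2, [tt,s] = F_t - G_s/2 = 0, [tt,t] = G_t/2 = 0
Gamma^s_ij = (G*[ij,s] - F*[ij,t])/(EG - F^2), Gamma^t_ij = (E*[ij,t] - F*[ij,s])/(EG - F^2)
Gamma_sss = -75/47, Gamma_sst = -100/141, Gamma_stt = 0, Gamma_tss = -150/47, Gamma_tst = -200/141, Gamma_ttt = 0
d^2s/dtau^2 = -(Gamma_sss*(-1/8)^2 + 2*Gamma_sst*(-1/8)*(3/2) + Gamma_stt*(3/2)^2) = -725/3008
d^2t/dtau^2 = -(Gamma_tss*(-1/8)^2 + 2*Gamma_tst*(-1/8)*(3/2) + Gamma_ttt*(3/2)^2) = -725/1504


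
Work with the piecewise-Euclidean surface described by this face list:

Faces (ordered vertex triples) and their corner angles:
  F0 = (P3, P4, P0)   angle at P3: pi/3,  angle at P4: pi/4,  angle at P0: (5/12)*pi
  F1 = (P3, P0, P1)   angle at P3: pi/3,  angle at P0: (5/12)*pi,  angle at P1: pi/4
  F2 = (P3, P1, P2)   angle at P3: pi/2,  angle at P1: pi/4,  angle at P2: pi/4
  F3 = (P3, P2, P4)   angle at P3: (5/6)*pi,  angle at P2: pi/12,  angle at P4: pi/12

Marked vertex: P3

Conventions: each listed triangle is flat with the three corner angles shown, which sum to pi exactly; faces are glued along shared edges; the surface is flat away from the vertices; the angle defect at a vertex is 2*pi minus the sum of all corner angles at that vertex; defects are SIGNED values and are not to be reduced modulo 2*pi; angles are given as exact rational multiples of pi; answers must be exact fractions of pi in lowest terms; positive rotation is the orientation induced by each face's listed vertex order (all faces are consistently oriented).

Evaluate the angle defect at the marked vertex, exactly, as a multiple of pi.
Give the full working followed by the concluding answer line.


Sum of corner angles at P3: 2*pi
defect = 2*pi - 2*pi

Answer: defect(P3) = 0


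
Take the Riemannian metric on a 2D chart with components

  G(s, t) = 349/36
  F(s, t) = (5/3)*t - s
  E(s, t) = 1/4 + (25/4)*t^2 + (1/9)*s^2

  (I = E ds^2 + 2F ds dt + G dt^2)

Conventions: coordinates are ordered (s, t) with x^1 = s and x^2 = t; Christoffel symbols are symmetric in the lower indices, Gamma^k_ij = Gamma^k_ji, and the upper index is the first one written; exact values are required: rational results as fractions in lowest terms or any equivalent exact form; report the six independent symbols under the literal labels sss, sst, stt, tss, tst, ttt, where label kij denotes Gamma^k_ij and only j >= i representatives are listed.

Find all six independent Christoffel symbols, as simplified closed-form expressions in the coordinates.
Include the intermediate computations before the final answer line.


E = 1/4 + (25/4)*t^2 + (1/9)*s^2; F = (5/3)*t - s; G = 349/36
Gamma^k_ij = (1/2) g^{kl} (d_i g_jl + d_j g_il - d_l g_ij), with g^inv = (1/(EG-F^2)) [[G, -F], [-F, E]]
first partials: E_s = (2/9)*s, E_t = (25/2)*t, F_s = -1, F_t = 5/3, G_s = 0, G_t = 0
D = EG - F^2 = 349/144 + (925/16)*t^2 + (10/3)*s*t + (25/324)*s^2
expanded: Gamma^s_ss = (G E_s - 2F F_s + F E_t)/(2D), Gamma^s_st = (G E_t - F G_s)/(2D), Gamma^s_tt = (2G F_t - G G_s - F G_t)/(2D), Gamma^t_ss = (2E F_s - E E_t - F E_s)/(2D), Gamma^t_st = (E G_s - F E_t)/(2D), Gamma^t_tt = (E G_t - 2F F_t + F G_s)/(2D); substitute and cancel common factors

Answer: Gamma_sss = (-8100*s*t + 100*s + 13500*t^2 + 2160*t)/(100*s^2 + 4320*s*t + 74925*t^2 + 3141), Gamma_sst = 78525*t/(100*s^2 + 4320*s*t + 74925*t^2 + 3141), Gamma_stt = 20940/(100*s^2 + 4320*s*t + 74925*t^2 + 3141), Gamma_tss = (-900*s^2*t - 240*s*t - 50625*t^3 - 8100*t^2 - 2025*t - 324)/(100*s^2 + 4320*s*t + 74925*t^2 + 3141), Gamma_tst = (8100*s*t - 13500*t^2)/(100*s^2 + 4320*s*t + 74925*t^2 + 3141), Gamma_ttt = (2160*s - 3600*t)/(100*s^2 + 4320*s*t + 74925*t^2 + 3141)


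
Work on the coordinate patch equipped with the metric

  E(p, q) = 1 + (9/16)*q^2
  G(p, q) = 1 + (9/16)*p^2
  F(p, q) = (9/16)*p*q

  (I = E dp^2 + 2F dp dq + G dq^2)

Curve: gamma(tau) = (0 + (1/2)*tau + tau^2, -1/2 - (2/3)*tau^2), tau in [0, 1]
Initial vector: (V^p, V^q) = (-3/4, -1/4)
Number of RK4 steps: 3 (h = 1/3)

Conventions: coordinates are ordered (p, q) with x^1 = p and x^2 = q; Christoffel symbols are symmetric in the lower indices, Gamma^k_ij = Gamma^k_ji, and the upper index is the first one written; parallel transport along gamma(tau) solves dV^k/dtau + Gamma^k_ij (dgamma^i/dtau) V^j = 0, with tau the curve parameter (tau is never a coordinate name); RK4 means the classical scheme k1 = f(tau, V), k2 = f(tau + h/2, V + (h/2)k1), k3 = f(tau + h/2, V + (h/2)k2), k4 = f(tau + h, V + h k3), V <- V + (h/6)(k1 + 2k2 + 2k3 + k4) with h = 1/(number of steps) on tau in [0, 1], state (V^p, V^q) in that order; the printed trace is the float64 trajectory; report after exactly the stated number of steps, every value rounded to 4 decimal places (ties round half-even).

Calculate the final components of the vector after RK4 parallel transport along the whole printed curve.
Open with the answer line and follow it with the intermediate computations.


Answer: V^p = -0.7240, V^q = -0.2798

gamma'(tau) = (1/2 + 2*tau, -(4/3)*tau); f(tau, V)^k = -Gamma^k_ij(gamma(tau)) gamma'^i(tau) V^j; h = 1/3; intermediate values shown to 6 dp
curve data and Christoffel symbols at the stage parameters:
  tau = 0.000000: gamma = (0.000000, -0.500000), gamma' = (0.500000, 0.000000); Gamma_ppp = 0.000000, Gamma_ppq = -0.246575, Gamma_pqq = 0.000000, Gamma_qpp = 0.000000, Gamma_qpq = 0.000000, Gamma_qqq = 0.000000
  tau = 0.166667: gamma = (0.111111, -0.518519), gamma' = (0.833333, -0.222222); Gamma_ppp = 0.000000, Gamma_ppq = -0.251832, Gamma_pqq = 0.000000, Gamma_qpp = 0.000000, Gamma_qpq = 0.053964, Gamma_qqq = 0.000000
  tau = 0.333333: gamma = (0.277778, -0.574074), gamma' = (1.166667, -0.444444); Gamma_ppp = 0.000000, Gamma_ppq = -0.262794, Gamma_pqq = 0.000000, Gamma_qpp = 0.000000, Gamma_qpq = 0.127159, Gamma_qqq = 0.000000
  tau = 0.500000: gamma = (0.500000, -0.666667), gamma' = (1.500000, -0.666667); Gamma_ppp = 0.000000, Gamma_ppq = -0.269663, Gamma_pqq = 0.000000, Gamma_qpp = 0.000000, Gamma_qpq = 0.202247, Gamma_qqq = 0.000000
  tau = 0.666667: gamma = (0.777778, -0.796296), gamma' = (1.833333, -0.888889); Gamma_ppp = 0.000000, Gamma_ppq = -0.263954, Gamma_pqq = 0.000000, Gamma_qpp = 0.000000, Gamma_qpq = 0.257815, Gamma_qqq = 0.000000
  tau = 0.833333: gamma = (1.111111, -0.962963), gamma' = (2.166667, -1.111111); Gamma_ppp = 0.000000, Gamma_ppq = -0.244429, Gamma_pqq = 0.000000, Gamma_qpp = 0.000000, Gamma_qpq = 0.282033, Gamma_qqq = 0.000000
  tau = 1.000000: gamma = (1.500000, -1.166667), gamma' = (2.500000, -1.333333); Gamma_ppp = 0.000000, Gamma_ppq = -0.216495, Gamma_pqq = 0.000000, Gamma_qpp = 0.000000, Gamma_qpq = 0.278351, Gamma_qqq = 0.000000
step 0: V^p = -0.7500, V^q = -0.2500
step 1: k1 = (-0.030822, 0.000000), k2 = (-0.010206, 0.002187), k3 = (-0.010321, 0.002212), k4 = (0.011578, -0.005602); V <- V + (h/6)(k1 + 2k2 + 2k3 + k4): V^p = -0.7533, V^q = -0.2498
step 2: k1 = (0.011395, -0.005514), k2 = (0.033669, -0.025252), k3 = (0.031671, -0.023753), k4 = (0.049554, -0.048401); V <- V + (h/6)(k1 + 2k2 + 2k3 + k4): V^p = -0.7427, V^q = -0.2583
step 3: k1 = (0.049280, -0.048134), k2 = (0.058455, -0.067448), k3 = (0.056335, -0.065002), k4 = (0.057460, -0.073877); V <- V + (h/6)(k1 + 2k2 + 2k3 + k4): V^p = -0.7240, V^q = -0.2798


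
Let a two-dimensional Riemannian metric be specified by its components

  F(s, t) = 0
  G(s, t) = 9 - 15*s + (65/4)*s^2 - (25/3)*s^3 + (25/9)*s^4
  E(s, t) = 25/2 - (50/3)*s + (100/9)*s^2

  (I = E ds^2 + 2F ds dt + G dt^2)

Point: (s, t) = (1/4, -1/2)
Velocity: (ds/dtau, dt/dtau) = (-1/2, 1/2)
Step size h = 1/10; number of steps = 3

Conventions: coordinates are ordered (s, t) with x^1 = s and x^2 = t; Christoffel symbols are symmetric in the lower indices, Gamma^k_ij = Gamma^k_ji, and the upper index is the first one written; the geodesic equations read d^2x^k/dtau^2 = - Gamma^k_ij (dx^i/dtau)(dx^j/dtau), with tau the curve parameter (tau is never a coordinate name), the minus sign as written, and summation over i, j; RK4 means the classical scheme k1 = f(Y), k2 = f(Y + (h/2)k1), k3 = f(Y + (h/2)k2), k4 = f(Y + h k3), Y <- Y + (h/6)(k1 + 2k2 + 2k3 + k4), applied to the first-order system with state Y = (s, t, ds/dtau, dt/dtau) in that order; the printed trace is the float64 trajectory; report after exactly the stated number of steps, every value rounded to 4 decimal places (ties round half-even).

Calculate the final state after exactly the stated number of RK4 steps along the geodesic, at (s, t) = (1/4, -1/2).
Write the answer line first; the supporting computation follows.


Answer: s = 0.1022, t = -0.3648, ds/dtau = -0.4839, dt/dtau = 0.4029

f(Y) = (ds/dtau, dt/dtau, -Gamma^s_ij Y'^i Y'^j, -Gamma^t_ij Y'^i Y'^j) with the Gammas evaluated at the stage position; h = 0.100000; intermediate values shown to 6 dp
step 0: s = 0.2500, t = -0.5000, ds/dtau = -0.5000, dt/dtau = 0.5000
step 1:
  k1: at (s, t) = (0.250000, -0.500000), (ds/dtau, dt/dtau) = (-0.500000, 0.500000); Gamma_sss = -0.615385, Gamma_sst = 0.000000, Gamma_stt = 0.457692, Gamma_tss = 0.000000, Gamma_tst = -0.672269, Gamma_ttt = 0.000000; k1 = (-0.500000, 0.500000, 0.039423, -0.336134)
  k2: at (s, t) = (0.225000, -0.475000), (ds/dtau, dt/dtau) = (-0.498029, 0.483193); Gamma_sss = -0.626398, Gamma_sst = 0.000000, Gamma_stt = 0.473909, Gamma_tss = 0.000000, Gamma_tst = -0.693928, Gamma_ttt = 0.000000; k2 = (-0.498029, 0.483193, 0.044721, -0.333980)
  k3: at (s, t) = (0.225099, -0.475840), (ds/dtau, dt/dtau) = (-0.497764, 0.483301); Gamma_sss = -0.626358, Gamma_sst = 0.000000, Gamma_stt = 0.473847, Gamma_tss = 0.000000, Gamma_tst = -0.693845, Gamma_ttt = 0.000000; k3 = (-0.497764, 0.483301, 0.044511, -0.333836)
  k4: at (s, t) = (0.200224, -0.451670), (ds/dtau, dt/dtau) = (-0.495549, 0.466616); Gamma_sss = -0.635760, Gamma_sst = 0.000000, Gamma_stt = 0.489457, Gamma_tss = 0.000000, Gamma_tst = -0.714109, Gamma_ttt = 0.000000; k4 = (-0.495549, 0.466616, 0.049553, -0.330249)
  Y <- Y + (h/6)(k1 + 2k2 + 2k3 + k4): s = 0.2002, t = -0.4517, ds/dtau = -0.4955, dt/dtau = 0.4666
step 2:
  k1: at (s, t) = (0.200214, -0.451673), (ds/dtau, dt/dtau) = (-0.495543, 0.466633); Gamma_sss = -0.635764, Gamma_sst = 0.000000, Gamma_stt = 0.489463, Gamma_tss = 0.000000, Gamma_tst = -0.714117, Gamma_ttt = 0.000000; k1 = (-0.495543, 0.466633, 0.049541, -0.330260)
  k2: at (s, t) = (0.175437, -0.428342), (ds/dtau, dt/dtau) = (-0.493066, 0.450120); Gamma_sss = -0.643680, Gamma_sst = 0.000000, Gamma_stt = 0.504523, Gamma_tss = 0.000000, Gamma_tst = -0.733037, Gamma_ttt = 0.000000; k2 = (-0.493066, 0.450120, 0.054267, -0.325379)
  k3: at (s, t) = (0.175561, -0.429167), (ds/dtau, dt/dtau) = (-0.492829, 0.450364); Gamma_sss = -0.643643, Gamma_sst = 0.000000, Gamma_stt = 0.504449, Gamma_tss = 0.000000, Gamma_tst = -0.732946, Gamma_ttt = 0.000000; k3 = (-0.492829, 0.450364, 0.054012, -0.325358)
  k4: at (s, t) = (0.150931, -0.406637), (ds/dtau, dt/dtau) = (-0.490141, 0.434097); Gamma_sss = -0.650184, Gamma_sst = 0.000000, Gamma_stt = 0.518971, Gamma_tss = 0.000000, Gamma_tst = -0.750532, Gamma_ttt = 0.000000; k4 = (-0.490141, 0.434097, 0.058404, -0.319380)
  Y <- Y + (h/6)(k1 + 2k2 + 2k3 + k4): s = 0.1509, t = -0.4066, ds/dtau = -0.4901, dt/dtau = 0.4341
step 3:
  k1: at (s, t) = (0.150923, -0.406645), (ds/dtau, dt/dtau) = (-0.490134, 0.434115); Gamma_sss = -0.650186, Gamma_sst = 0.000000, Gamma_stt = 0.518976, Gamma_tss = 0.000000, Gamma_tst = -0.750538, Gamma_ttt = 0.000000; k1 = (-0.490134, 0.434115, 0.058391, -0.319391)
  k2: at (s, t) = (0.126416, -0.384939), (ds/dtau, dt/dtau) = (-0.487215, 0.418145); Gamma_sss = -0.655468, Gamma_sst = 0.000000, Gamma_stt = 0.533012, Gamma_tss = 0.000000, Gamma_tst = -0.766847, Gamma_ttt = 0.000000; k2 = (-0.487215, 0.418145, 0.062399, -0.312454)
  k3: at (s, t) = (0.126562, -0.385738), (ds/dtau, dt/dtau) = (-0.487014, 0.418492); Gamma_sss = -0.655440, Gamma_sst = 0.000000, Gamma_stt = 0.532930, Gamma_tss = 0.000000, Gamma_tst = -0.766754, Gamma_ttt = 0.000000; k3 = (-0.487014, 0.418492, 0.062124, -0.312546)
  k4: at (s, t) = (0.102222, -0.364796), (ds/dtau, dt/dtau) = (-0.483922, 0.402860); Gamma_sss = -0.659574, Gamma_sst = 0.000000, Gamma_stt = 0.546495, Gamma_tss = 0.000000, Gamma_tst = -0.781814, Gamma_ttt = 0.000000; k4 = (-0.483922, 0.402860, 0.065765, -0.304833)
  Y <- Y + (h/6)(k1 + 2k2 + 2k3 + k4): s = 0.1022, t = -0.3648, ds/dtau = -0.4839, dt/dtau = 0.4029
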